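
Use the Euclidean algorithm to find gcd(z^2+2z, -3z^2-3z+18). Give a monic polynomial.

1

By polynomial division,
  z^2+2z = (-1/3)(-3z^2-3z+18) + (z+6)
  -3z^2-3z+18 = (-3z+15)(z+6) + (-72)
  z+6 = (-(1/72)z-1/12)(-72) + (0)
The last nonzero remainder is the constant -72, so the polynomials are coprime and gcd = 1.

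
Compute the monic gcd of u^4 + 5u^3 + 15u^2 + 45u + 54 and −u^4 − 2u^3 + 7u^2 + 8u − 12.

Euclidean algorithm in ℚ[u]:
  u^4 + 5u^3 + 15u^2 + 45u + 54 = (−1)(−u^4 − 2u^3 + 7u^2 + 8u − 12) + (3u^3 + 22u^2 + 53u + 42)
  −u^4 − 2u^3 + 7u^2 + 8u − 12 = (−(1/3)u + 16/9)(3u^3 + 22u^2 + 53u + 42) + (−(130/9)u^2 − (650/9)u − 260/3)
  3u^3 + 22u^2 + 53u + 42 = (−(27/130)u − 63/130)(−(130/9)u^2 − (650/9)u − 260/3) + (0)
Last nonzero remainder: −(130/9)u^2 − (650/9)u − 260/3. Dividing through by −130/9 gives the monic gcd u^2 + 5u + 6.

u^2 + 5u + 6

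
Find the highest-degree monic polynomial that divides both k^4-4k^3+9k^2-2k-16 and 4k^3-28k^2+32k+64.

k+1

Apply the Euclidean algorithm:
  k^4-4k^3+9k^2-2k-16 = ((1/4)k+3/4)(4k^3-28k^2+32k+64) + (22k^2-42k-64)
  4k^3-28k^2+32k+64 = ((2/11)k-112/121)(22k^2-42k-64) + ((576/121)k+576/121)
  22k^2-42k-64 = ((1331/288)k-121/9)((576/121)k+576/121) + (0)
Last nonzero remainder: (576/121)k+576/121. Dividing through by 576/121 gives the monic gcd k+1.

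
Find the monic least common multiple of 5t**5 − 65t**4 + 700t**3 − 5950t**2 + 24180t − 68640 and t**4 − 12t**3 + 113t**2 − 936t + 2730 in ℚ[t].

t**7 − 25t**6 + 331t**5 − 3325t**4 + 24016t**3 − 113410t**2 + 333996t − 480480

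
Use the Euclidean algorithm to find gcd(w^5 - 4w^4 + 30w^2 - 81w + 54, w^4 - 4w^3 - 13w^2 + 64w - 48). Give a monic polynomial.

w^2 - 4w + 3

Repeated division with remainder:
  w^5 - 4w^4 + 30w^2 - 81w + 54 = (w)(w^4 - 4w^3 - 13w^2 + 64w - 48) + (13w^3 - 34w^2 - 33w + 54)
  w^4 - 4w^3 - 13w^2 + 64w - 48 = ((1/13)w - 18/169)(13w^3 - 34w^2 - 33w + 54) + (-(2380/169)w^2 + (9520/169)w - 7140/169)
  13w^3 - 34w^2 - 33w + 54 = (-(2197/2380)w - 1521/1190)(-(2380/169)w^2 + (9520/169)w - 7140/169) + (0)
Last nonzero remainder: -(2380/169)w^2 + (9520/169)w - 7140/169. Dividing through by -2380/169 gives the monic gcd w^2 - 4w + 3.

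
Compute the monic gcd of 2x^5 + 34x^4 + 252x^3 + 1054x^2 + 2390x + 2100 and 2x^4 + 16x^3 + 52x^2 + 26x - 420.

Euclidean algorithm in ℚ[x]:
  2x^5 + 34x^4 + 252x^3 + 1054x^2 + 2390x + 2100 = (x + 9)(2x^4 + 16x^3 + 52x^2 + 26x - 420) + (56x^3 + 560x^2 + 2576x + 5880)
  2x^4 + 16x^3 + 52x^2 + 26x - 420 = ((1/28)x - 1/14)(56x^3 + 560x^2 + 2576x + 5880) + (0)
Last nonzero remainder: 56x^3 + 560x^2 + 2576x + 5880. Dividing through by 56 gives the monic gcd x^3 + 10x^2 + 46x + 105.

x^3 + 10x^2 + 46x + 105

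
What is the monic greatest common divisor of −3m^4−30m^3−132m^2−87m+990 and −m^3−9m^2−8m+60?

By polynomial division,
  −3m^4−30m^3−132m^2−87m+990 = (3m+3)(−m^3−9m^2−8m+60) + (−81m^2−243m+810)
  −m^3−9m^2−8m+60 = ((1/81)m+2/27)(−81m^2−243m+810) + (0)
Last nonzero remainder: −81m^2−243m+810. Dividing through by −81 gives the monic gcd m^2+3m−10.

m^2+3m−10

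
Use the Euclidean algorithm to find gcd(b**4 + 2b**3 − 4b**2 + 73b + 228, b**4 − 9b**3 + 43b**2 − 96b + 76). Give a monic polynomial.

b**2 − 5b + 19

Euclidean algorithm in ℚ[b]:
  b**4 + 2b**3 − 4b**2 + 73b + 228 = (b**4 − 9b**3 + 43b**2 − 96b + 76) + (11b**3 − 47b**2 + 169b + 152)
  b**4 − 9b**3 + 43b**2 − 96b + 76 = ((1/11)b − 52/121)(11b**3 − 47b**2 + 169b + 152) + ((900/121)b**2 − (4500/121)b + 17100/121)
  11b**3 − 47b**2 + 169b + 152 = ((1331/900)b + 242/225)((900/121)b**2 − (4500/121)b + 17100/121) + (0)
Last nonzero remainder: (900/121)b**2 − (4500/121)b + 17100/121. Dividing through by 900/121 gives the monic gcd b**2 − 5b + 19.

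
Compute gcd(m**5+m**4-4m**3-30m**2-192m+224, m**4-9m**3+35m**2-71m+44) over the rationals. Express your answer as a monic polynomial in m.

Euclidean algorithm in ℚ[m]:
  m**5+m**4-4m**3-30m**2-192m+224 = (m+10)(m**4-9m**3+35m**2-71m+44) + (51m**3-309m**2+474m-216)
  m**4-9m**3+35m**2-71m+44 = ((1/51)m-50/867)(51m**3-309m**2+474m-216) + ((2279/289)m**2-(11395/289)m+9116/289)
  51m**3-309m**2+474m-216 = ((14739/2279)m-15606/2279)((2279/289)m**2-(11395/289)m+9116/289) + (0)
Last nonzero remainder: (2279/289)m**2-(11395/289)m+9116/289. Dividing through by 2279/289 gives the monic gcd m**2-5m+4.

m**2-5m+4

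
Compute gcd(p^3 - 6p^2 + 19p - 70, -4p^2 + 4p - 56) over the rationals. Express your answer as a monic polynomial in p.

p^2 - p + 14

Euclidean algorithm in ℚ[p]:
  p^3 - 6p^2 + 19p - 70 = (-(1/4)p + 5/4)(-4p^2 + 4p - 56) + (0)
Last nonzero remainder: -4p^2 + 4p - 56. Dividing through by -4 gives the monic gcd p^2 - p + 14.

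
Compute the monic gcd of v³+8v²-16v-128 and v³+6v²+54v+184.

Euclidean algorithm in ℚ[v]:
  v³+8v²-16v-128 = (v³+6v²+54v+184) + (2v²-70v-312)
  v³+6v²+54v+184 = ((1/2)v+41/2)(2v²-70v-312) + (1645v+6580)
  2v²-70v-312 = ((2/1645)v-78/1645)(1645v+6580) + (0)
Last nonzero remainder: 1645v+6580. Dividing through by 1645 gives the monic gcd v+4.

v+4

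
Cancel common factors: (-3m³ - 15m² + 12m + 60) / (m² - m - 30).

Euclidean algorithm in ℚ[m]:
  -3m³ - 15m² + 12m + 60 = (-3m - 18)(m² - m - 30) + (-96m - 480)
  m² - m - 30 = (-(1/96)m + 1/16)(-96m - 480) + (0)
Last nonzero remainder: -96m - 480. Dividing through by -96 gives the monic gcd m + 5.
Cancel m + 5 from numerator and denominator to get the reduced form.

(-3m² + 12)/(m - 6)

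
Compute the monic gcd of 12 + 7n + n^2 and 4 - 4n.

Euclidean algorithm in ℚ[n]:
  n^2 + 7n + 12 = (-(1/4)n - 2)(-4n + 4) + (20)
  -4n + 4 = (-(1/5)n + 1/5)(20) + (0)
The last nonzero remainder is the constant 20, so the polynomials are coprime and gcd = 1.

1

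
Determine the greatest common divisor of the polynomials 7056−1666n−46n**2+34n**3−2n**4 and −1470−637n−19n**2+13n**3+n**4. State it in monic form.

−49+n**2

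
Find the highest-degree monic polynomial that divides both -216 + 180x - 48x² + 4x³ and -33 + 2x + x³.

-3 + x

Apply the Euclidean algorithm:
  4x³ - 48x² + 180x - 216 = (4)(x³ + 2x - 33) + (-48x² + 172x - 84)
  x³ + 2x - 33 = (-(1/48)x - 43/576)(-48x² + 172x - 84) + ((1885/144)x - 1885/48)
  -48x² + 172x - 84 = (-(6912/1885)x + 4032/1885)((1885/144)x - 1885/48) + (0)
Last nonzero remainder: (1885/144)x - 1885/48. Dividing through by 1885/144 gives the monic gcd x - 3.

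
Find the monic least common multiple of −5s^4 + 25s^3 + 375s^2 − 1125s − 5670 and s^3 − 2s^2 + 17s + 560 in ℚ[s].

s^6 − 14s^5 + 50s^4 + 500s^3 − 6891s^2 + 7794s + 90720

Euclidean algorithm in ℚ[s]:
  −5s^4 + 25s^3 + 375s^2 − 1125s − 5670 = (−5s + 15)(s^3 − 2s^2 + 17s + 560) + (490s^2 + 1420s − 14070)
  s^3 − 2s^2 + 17s + 560 = ((1/490)s − 24/2401)(490s^2 + 1420s − 14070) + ((143840/2401)s + 143840/343)
  490s^2 + 1420s − 14070 = ((117649/14384)s − 482601/14384)((143840/2401)s + 143840/343) + (0)
Last nonzero remainder: (143840/2401)s + 143840/343. Dividing through by 143840/2401 gives the monic gcd s + 7.
Then lcm(f, g) = f·g / gcd(f, g); expanding and making the result monic gives the answer.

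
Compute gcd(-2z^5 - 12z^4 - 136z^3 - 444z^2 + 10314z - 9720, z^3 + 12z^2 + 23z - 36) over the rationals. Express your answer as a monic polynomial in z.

Apply the Euclidean algorithm:
  -2z^5 - 12z^4 - 136z^3 - 444z^2 + 10314z - 9720 = (-2z^2 + 12z - 234)(z^3 + 12z^2 + 23z - 36) + (2016z^2 + 16128z - 18144)
  z^3 + 12z^2 + 23z - 36 = ((1/2016)z + 1/504)(2016z^2 + 16128z - 18144) + (0)
Last nonzero remainder: 2016z^2 + 16128z - 18144. Dividing through by 2016 gives the monic gcd z^2 + 8z - 9.

z^2 + 8z - 9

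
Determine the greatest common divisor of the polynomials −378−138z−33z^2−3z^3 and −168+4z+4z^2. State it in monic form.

7+z

Apply the Euclidean algorithm:
  −3z^3−33z^2−138z−378 = (−(3/4)z−15/2)(4z^2+4z−168) + (−234z−1638)
  4z^2+4z−168 = (−(2/117)z+4/39)(−234z−1638) + (0)
Last nonzero remainder: −234z−1638. Dividing through by −234 gives the monic gcd z+7.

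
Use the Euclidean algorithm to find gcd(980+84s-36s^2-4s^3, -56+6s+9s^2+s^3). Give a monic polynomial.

7+s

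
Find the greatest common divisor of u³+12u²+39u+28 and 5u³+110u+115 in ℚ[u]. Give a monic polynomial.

By polynomial division,
  u³+12u²+39u+28 = (1/5)(5u³+110u+115) + (12u²+17u+5)
  5u³+110u+115 = ((5/12)u-85/144)(12u²+17u+5) + ((16985/144)u+16985/144)
  12u²+17u+5 = ((1728/16985)u+144/3397)((16985/144)u+16985/144) + (0)
Last nonzero remainder: (16985/144)u+16985/144. Dividing through by 16985/144 gives the monic gcd u+1.

u+1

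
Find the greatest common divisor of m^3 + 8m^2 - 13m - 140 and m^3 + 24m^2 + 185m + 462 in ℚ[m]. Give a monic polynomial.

Euclidean algorithm in ℚ[m]:
  m^3 + 8m^2 - 13m - 140 = (m^3 + 24m^2 + 185m + 462) + (-16m^2 - 198m - 602)
  m^3 + 24m^2 + 185m + 462 = (-(1/16)m - 93/128)(-16m^2 - 198m - 602) + ((225/64)m + 1575/64)
  -16m^2 - 198m - 602 = (-(1024/225)m - 5504/225)((225/64)m + 1575/64) + (0)
Last nonzero remainder: (225/64)m + 1575/64. Dividing through by 225/64 gives the monic gcd m + 7.

m + 7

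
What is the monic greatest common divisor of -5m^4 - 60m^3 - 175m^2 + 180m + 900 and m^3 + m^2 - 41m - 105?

m^2 + 8m + 15

Repeated division with remainder:
  -5m^4 - 60m^3 - 175m^2 + 180m + 900 = (-5m - 55)(m^3 + m^2 - 41m - 105) + (-325m^2 - 2600m - 4875)
  m^3 + m^2 - 41m - 105 = (-(1/325)m + 7/325)(-325m^2 - 2600m - 4875) + (0)
Last nonzero remainder: -325m^2 - 2600m - 4875. Dividing through by -325 gives the monic gcd m^2 + 8m + 15.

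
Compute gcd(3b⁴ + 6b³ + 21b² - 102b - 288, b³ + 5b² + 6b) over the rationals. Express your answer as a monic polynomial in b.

b + 2

By polynomial division,
  3b⁴ + 6b³ + 21b² - 102b - 288 = (3b - 9)(b³ + 5b² + 6b) + (48b² - 48b - 288)
  b³ + 5b² + 6b = ((1/48)b + 1/8)(48b² - 48b - 288) + (18b + 36)
  48b² - 48b - 288 = ((8/3)b - 8)(18b + 36) + (0)
Last nonzero remainder: 18b + 36. Dividing through by 18 gives the monic gcd b + 2.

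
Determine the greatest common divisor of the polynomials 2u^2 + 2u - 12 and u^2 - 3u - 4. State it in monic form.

Apply the Euclidean algorithm:
  2u^2 + 2u - 12 = (2)(u^2 - 3u - 4) + (8u - 4)
  u^2 - 3u - 4 = ((1/8)u - 5/16)(8u - 4) + (-21/4)
  8u - 4 = (-(32/21)u + 16/21)(-21/4) + (0)
The last nonzero remainder is the constant -21/4, so the polynomials are coprime and gcd = 1.

1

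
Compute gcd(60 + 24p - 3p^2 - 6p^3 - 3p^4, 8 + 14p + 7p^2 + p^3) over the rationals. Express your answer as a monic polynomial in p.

2 + p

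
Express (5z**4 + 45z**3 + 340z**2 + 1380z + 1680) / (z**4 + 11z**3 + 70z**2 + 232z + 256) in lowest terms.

(5z**2 + 15z + 210)/(z**2 + 5z + 32)

Repeated division with remainder:
  5z**4 + 45z**3 + 340z**2 + 1380z + 1680 = (5)(z**4 + 11z**3 + 70z**2 + 232z + 256) + (−10z**3 − 10z**2 + 220z + 400)
  z**4 + 11z**3 + 70z**2 + 232z + 256 = (−(1/10)z − 1)(−10z**3 − 10z**2 + 220z + 400) + (82z**2 + 492z + 656)
  −10z**3 − 10z**2 + 220z + 400 = (−(5/41)z + 25/41)(82z**2 + 492z + 656) + (0)
Last nonzero remainder: 82z**2 + 492z + 656. Dividing through by 82 gives the monic gcd z**2 + 6z + 8.
Cancel z**2 + 6z + 8 from numerator and denominator to get the reduced form.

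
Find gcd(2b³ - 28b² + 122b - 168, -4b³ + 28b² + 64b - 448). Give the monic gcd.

By polynomial division,
  2b³ - 28b² + 122b - 168 = (-1/2)(-4b³ + 28b² + 64b - 448) + (-14b² + 154b - 392)
  -4b³ + 28b² + 64b - 448 = ((2/7)b + 8/7)(-14b² + 154b - 392) + (0)
Last nonzero remainder: -14b² + 154b - 392. Dividing through by -14 gives the monic gcd b² - 11b + 28.

b² - 11b + 28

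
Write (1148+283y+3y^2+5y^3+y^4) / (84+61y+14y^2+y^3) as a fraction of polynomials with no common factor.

Repeated division with remainder:
  y^4+5y^3+3y^2+283y+1148 = (y-9)(y^3+14y^2+61y+84) + (68y^2+748y+1904)
  y^3+14y^2+61y+84 = ((1/68)y+3/68)(68y^2+748y+1904) + (0)
Last nonzero remainder: 68y^2+748y+1904. Dividing through by 68 gives the monic gcd y^2+11y+28.
Cancel y^2+11y+28 from numerator and denominator to get the reduced form.

(41-6y+y^2)/(3+y)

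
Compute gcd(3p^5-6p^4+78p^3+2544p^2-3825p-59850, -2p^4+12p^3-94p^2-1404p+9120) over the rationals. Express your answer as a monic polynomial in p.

p^3-14p^2+159p-570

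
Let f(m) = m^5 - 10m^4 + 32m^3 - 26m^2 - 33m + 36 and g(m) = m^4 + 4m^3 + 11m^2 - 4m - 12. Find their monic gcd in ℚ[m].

Repeated division with remainder:
  m^5 - 10m^4 + 32m^3 - 26m^2 - 33m + 36 = (m - 14)(m^4 + 4m^3 + 11m^2 - 4m - 12) + (77m^3 + 132m^2 - 77m - 132)
  m^4 + 4m^3 + 11m^2 - 4m - 12 = ((1/77)m + 16/539)(77m^3 + 132m^2 - 77m - 132) + ((396/49)m^2 - 396/49)
  77m^3 + 132m^2 - 77m - 132 = ((343/36)m + 49/3)((396/49)m^2 - 396/49) + (0)
Last nonzero remainder: (396/49)m^2 - 396/49. Dividing through by 396/49 gives the monic gcd m^2 - 1.

m^2 - 1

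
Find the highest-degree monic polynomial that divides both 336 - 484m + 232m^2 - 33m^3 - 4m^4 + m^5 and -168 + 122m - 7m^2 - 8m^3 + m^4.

6 - 5m + m^2

Euclidean algorithm in ℚ[m]:
  m^5 - 4m^4 - 33m^3 + 232m^2 - 484m + 336 = (m + 4)(m^4 - 8m^3 - 7m^2 + 122m - 168) + (6m^3 + 138m^2 - 804m + 1008)
  m^4 - 8m^3 - 7m^2 + 122m - 168 = ((1/6)m - 31/6)(6m^3 + 138m^2 - 804m + 1008) + (840m^2 - 4200m + 5040)
  6m^3 + 138m^2 - 804m + 1008 = ((1/140)m + 1/5)(840m^2 - 4200m + 5040) + (0)
Last nonzero remainder: 840m^2 - 4200m + 5040. Dividing through by 840 gives the monic gcd m^2 - 5m + 6.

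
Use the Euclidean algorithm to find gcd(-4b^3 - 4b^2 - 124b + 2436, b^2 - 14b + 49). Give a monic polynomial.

Apply the Euclidean algorithm:
  -4b^3 - 4b^2 - 124b + 2436 = (-4b - 60)(b^2 - 14b + 49) + (-768b + 5376)
  b^2 - 14b + 49 = (-(1/768)b + 7/768)(-768b + 5376) + (0)
Last nonzero remainder: -768b + 5376. Dividing through by -768 gives the monic gcd b - 7.

b - 7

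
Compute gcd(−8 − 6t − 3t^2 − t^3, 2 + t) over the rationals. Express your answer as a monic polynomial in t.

2 + t

Apply the Euclidean algorithm:
  −t^3 − 3t^2 − 6t − 8 = (−t^2 − t − 4)(t + 2) + (0)
The last nonzero remainder t + 2 is already monic.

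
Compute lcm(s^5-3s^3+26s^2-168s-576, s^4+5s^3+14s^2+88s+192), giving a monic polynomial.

Euclidean algorithm in ℚ[s]:
  s^5-3s^3+26s^2-168s-576 = (s-5)(s^4+5s^3+14s^2+88s+192) + (8s^3+8s^2+80s+384)
  s^4+5s^3+14s^2+88s+192 = ((1/8)s+1/2)(8s^3+8s^2+80s+384) + (0)
Last nonzero remainder: 8s^3+8s^2+80s+384. Dividing through by 8 gives the monic gcd s^3+s^2+10s+48.
Then lcm(f, g) = f·g / gcd(f, g); expanding and making the result monic gives the answer.

s^6+4s^5-3s^4+14s^3-64s^2-1248s-2304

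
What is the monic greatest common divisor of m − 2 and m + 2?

1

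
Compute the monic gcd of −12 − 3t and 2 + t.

Repeated division with remainder:
  −3t − 12 = (−3)(t + 2) + (−6)
  t + 2 = (−(1/6)t − 1/3)(−6) + (0)
The last nonzero remainder is the constant −6, so the polynomials are coprime and gcd = 1.

1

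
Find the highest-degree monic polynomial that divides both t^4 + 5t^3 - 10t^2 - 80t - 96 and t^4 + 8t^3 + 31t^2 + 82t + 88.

t^2 + 6t + 8

Repeated division with remainder:
  t^4 + 5t^3 - 10t^2 - 80t - 96 = (t^4 + 8t^3 + 31t^2 + 82t + 88) + (-3t^3 - 41t^2 - 162t - 184)
  t^4 + 8t^3 + 31t^2 + 82t + 88 = (-(1/3)t + 17/9)(-3t^3 - 41t^2 - 162t - 184) + ((490/9)t^2 + (980/3)t + 3920/9)
  -3t^3 - 41t^2 - 162t - 184 = (-(27/490)t - 207/490)((490/9)t^2 + (980/3)t + 3920/9) + (0)
Last nonzero remainder: (490/9)t^2 + (980/3)t + 3920/9. Dividing through by 490/9 gives the monic gcd t^2 + 6t + 8.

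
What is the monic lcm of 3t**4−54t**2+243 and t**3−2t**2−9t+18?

t**5−2t**4−18t**3+36t**2+81t−162

Repeated division with remainder:
  3t**4−54t**2+243 = (3t+6)(t**3−2t**2−9t+18) + (−15t**2+135)
  t**3−2t**2−9t+18 = (−(1/15)t+2/15)(−15t**2+135) + (0)
Last nonzero remainder: −15t**2+135. Dividing through by −15 gives the monic gcd t**2−9.
Then lcm(f, g) = f·g / gcd(f, g); expanding and making the result monic gives the answer.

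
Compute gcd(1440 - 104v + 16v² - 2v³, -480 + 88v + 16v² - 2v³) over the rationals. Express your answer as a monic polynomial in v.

-10 + v

Repeated division with remainder:
  -2v³ + 16v² - 104v + 1440 = (-2v³ + 16v² + 88v - 480) + (-192v + 1920)
  -2v³ + 16v² + 88v - 480 = ((1/96)v² + (1/48)v - 1/4)(-192v + 1920) + (0)
Last nonzero remainder: -192v + 1920. Dividing through by -192 gives the monic gcd v - 10.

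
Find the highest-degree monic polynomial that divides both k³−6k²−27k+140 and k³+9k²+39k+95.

By polynomial division,
  k³−6k²−27k+140 = (k³+9k²+39k+95) + (−15k²−66k+45)
  k³+9k²+39k+95 = (−(1/15)k−23/75)(−15k²−66k+45) + ((544/25)k+544/5)
  −15k²−66k+45 = (−(375/544)k+225/544)((544/25)k+544/5) + (0)
Last nonzero remainder: (544/25)k+544/5. Dividing through by 544/25 gives the monic gcd k+5.

k+5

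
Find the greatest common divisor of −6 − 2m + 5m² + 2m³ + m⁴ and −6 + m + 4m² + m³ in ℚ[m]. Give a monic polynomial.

−1 + m

Repeated division with remainder:
  m⁴ + 2m³ + 5m² − 2m − 6 = (m − 2)(m³ + 4m² + m − 6) + (12m² + 6m − 18)
  m³ + 4m² + m − 6 = ((1/12)m + 7/24)(12m² + 6m − 18) + ((3/4)m − 3/4)
  12m² + 6m − 18 = (16m + 24)((3/4)m − 3/4) + (0)
Last nonzero remainder: (3/4)m − 3/4. Dividing through by 3/4 gives the monic gcd m − 1.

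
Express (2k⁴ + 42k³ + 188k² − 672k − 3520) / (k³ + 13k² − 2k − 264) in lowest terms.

By polynomial division,
  2k⁴ + 42k³ + 188k² − 672k − 3520 = (2k + 16)(k³ + 13k² − 2k − 264) + (−16k² − 112k + 704)
  k³ + 13k² − 2k − 264 = (−(1/16)k − 3/8)(−16k² − 112k + 704) + (0)
Last nonzero remainder: −16k² − 112k + 704. Dividing through by −16 gives the monic gcd k² + 7k − 44.
Cancel k² + 7k − 44 from numerator and denominator to get the reduced form.

(2k² + 28k + 80)/(k + 6)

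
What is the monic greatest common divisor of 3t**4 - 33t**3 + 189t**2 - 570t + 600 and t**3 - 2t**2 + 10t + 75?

Euclidean algorithm in ℚ[t]:
  3t**4 - 33t**3 + 189t**2 - 570t + 600 = (3t - 27)(t**3 - 2t**2 + 10t + 75) + (105t**2 - 525t + 2625)
  t**3 - 2t**2 + 10t + 75 = ((1/105)t + 1/35)(105t**2 - 525t + 2625) + (0)
Last nonzero remainder: 105t**2 - 525t + 2625. Dividing through by 105 gives the monic gcd t**2 - 5t + 25.

t**2 - 5t + 25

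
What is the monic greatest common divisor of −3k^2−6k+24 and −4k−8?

1

Repeated division with remainder:
  −3k^2−6k+24 = ((3/4)k)(−4k−8) + (24)
  −4k−8 = (−(1/6)k−1/3)(24) + (0)
The last nonzero remainder is the constant 24, so the polynomials are coprime and gcd = 1.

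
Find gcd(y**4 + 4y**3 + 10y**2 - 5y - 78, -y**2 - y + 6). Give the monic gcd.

Euclidean algorithm in ℚ[y]:
  y**4 + 4y**3 + 10y**2 - 5y - 78 = (-y**2 - 3y - 13)(-y**2 - y + 6) + (0)
Last nonzero remainder: -y**2 - y + 6. Dividing through by -1 gives the monic gcd y**2 + y - 6.

y**2 + y - 6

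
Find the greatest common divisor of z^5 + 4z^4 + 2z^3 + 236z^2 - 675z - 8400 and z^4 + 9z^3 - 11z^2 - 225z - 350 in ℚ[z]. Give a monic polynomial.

Euclidean algorithm in ℚ[z]:
  z^5 + 4z^4 + 2z^3 + 236z^2 - 675z - 8400 = (z - 5)(z^4 + 9z^3 - 11z^2 - 225z - 350) + (58z^3 + 406z^2 - 1450z - 10150)
  z^4 + 9z^3 - 11z^2 - 225z - 350 = ((1/58)z + 1/29)(58z^3 + 406z^2 - 1450z - 10150) + (0)
Last nonzero remainder: 58z^3 + 406z^2 - 1450z - 10150. Dividing through by 58 gives the monic gcd z^3 + 7z^2 - 25z - 175.

z^3 + 7z^2 - 25z - 175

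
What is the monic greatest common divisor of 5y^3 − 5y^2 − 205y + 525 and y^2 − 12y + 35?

y − 5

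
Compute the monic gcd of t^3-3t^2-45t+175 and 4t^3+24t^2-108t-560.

Apply the Euclidean algorithm:
  t^3-3t^2-45t+175 = (1/4)(4t^3+24t^2-108t-560) + (-9t^2-18t+315)
  4t^3+24t^2-108t-560 = (-(4/9)t-16/9)(-9t^2-18t+315) + (0)
Last nonzero remainder: -9t^2-18t+315. Dividing through by -9 gives the monic gcd t^2+2t-35.

t^2+2t-35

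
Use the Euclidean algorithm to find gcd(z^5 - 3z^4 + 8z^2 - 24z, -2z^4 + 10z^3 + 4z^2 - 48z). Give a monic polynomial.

Euclidean algorithm in ℚ[z]:
  z^5 - 3z^4 + 8z^2 - 24z = (-(1/2)z - 1)(-2z^4 + 10z^3 + 4z^2 - 48z) + (12z^3 - 12z^2 - 72z)
  -2z^4 + 10z^3 + 4z^2 - 48z = (-(1/6)z + 2/3)(12z^3 - 12z^2 - 72z) + (0)
Last nonzero remainder: 12z^3 - 12z^2 - 72z. Dividing through by 12 gives the monic gcd z^3 - z^2 - 6z.

z^3 - z^2 - 6z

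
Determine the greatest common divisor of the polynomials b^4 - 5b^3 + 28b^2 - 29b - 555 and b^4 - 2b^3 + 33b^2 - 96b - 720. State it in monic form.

b^2 - 2b - 15

Apply the Euclidean algorithm:
  b^4 - 5b^3 + 28b^2 - 29b - 555 = (b^4 - 2b^3 + 33b^2 - 96b - 720) + (-3b^3 - 5b^2 + 67b + 165)
  b^4 - 2b^3 + 33b^2 - 96b - 720 = (-(1/3)b + 11/9)(-3b^3 - 5b^2 + 67b + 165) + ((553/9)b^2 - (1106/9)b - 2765/3)
  -3b^3 - 5b^2 + 67b + 165 = (-(27/553)b - 99/553)((553/9)b^2 - (1106/9)b - 2765/3) + (0)
Last nonzero remainder: (553/9)b^2 - (1106/9)b - 2765/3. Dividing through by 553/9 gives the monic gcd b^2 - 2b - 15.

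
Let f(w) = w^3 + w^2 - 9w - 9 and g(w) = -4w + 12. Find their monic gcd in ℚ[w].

w - 3

Euclidean algorithm in ℚ[w]:
  w^3 + w^2 - 9w - 9 = (-(1/4)w^2 - w - 3/4)(-4w + 12) + (0)
Last nonzero remainder: -4w + 12. Dividing through by -4 gives the monic gcd w - 3.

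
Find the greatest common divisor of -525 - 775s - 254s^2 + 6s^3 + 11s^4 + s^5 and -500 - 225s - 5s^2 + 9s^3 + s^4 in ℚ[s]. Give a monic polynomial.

-25 + s^2

Repeated division with remainder:
  s^5 + 11s^4 + 6s^3 - 254s^2 - 775s - 525 = (s + 2)(s^4 + 9s^3 - 5s^2 - 225s - 500) + (-7s^3 - 19s^2 + 175s + 475)
  s^4 + 9s^3 - 5s^2 - 225s - 500 = (-(1/7)s - 44/49)(-7s^3 - 19s^2 + 175s + 475) + ((144/49)s^2 - 3600/49)
  -7s^3 - 19s^2 + 175s + 475 = (-(343/144)s - 931/144)((144/49)s^2 - 3600/49) + (0)
Last nonzero remainder: (144/49)s^2 - 3600/49. Dividing through by 144/49 gives the monic gcd s^2 - 25.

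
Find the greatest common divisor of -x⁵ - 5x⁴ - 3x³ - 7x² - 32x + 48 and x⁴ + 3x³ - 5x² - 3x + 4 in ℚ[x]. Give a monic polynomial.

x² + 3x - 4

Apply the Euclidean algorithm:
  -x⁵ - 5x⁴ - 3x³ - 7x² - 32x + 48 = (-x - 2)(x⁴ + 3x³ - 5x² - 3x + 4) + (-2x³ - 20x² - 34x + 56)
  x⁴ + 3x³ - 5x² - 3x + 4 = (-(1/2)x + 7/2)(-2x³ - 20x² - 34x + 56) + (48x² + 144x - 192)
  -2x³ - 20x² - 34x + 56 = (-(1/24)x - 7/24)(48x² + 144x - 192) + (0)
Last nonzero remainder: 48x² + 144x - 192. Dividing through by 48 gives the monic gcd x² + 3x - 4.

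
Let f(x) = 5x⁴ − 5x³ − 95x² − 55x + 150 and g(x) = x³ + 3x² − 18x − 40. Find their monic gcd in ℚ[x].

x + 2

By polynomial division,
  5x⁴ − 5x³ − 95x² − 55x + 150 = (5x − 20)(x³ + 3x² − 18x − 40) + (55x² − 215x − 650)
  x³ + 3x² − 18x − 40 = ((1/55)x + 76/605)(55x² − 215x − 650) + ((2520/121)x + 5040/121)
  55x² − 215x − 650 = ((1331/504)x − 7865/504)((2520/121)x + 5040/121) + (0)
Last nonzero remainder: (2520/121)x + 5040/121. Dividing through by 2520/121 gives the monic gcd x + 2.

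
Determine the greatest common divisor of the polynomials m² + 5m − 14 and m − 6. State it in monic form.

1

Apply the Euclidean algorithm:
  m² + 5m − 14 = (m + 11)(m − 6) + (52)
  m − 6 = ((1/52)m − 3/26)(52) + (0)
The last nonzero remainder is the constant 52, so the polynomials are coprime and gcd = 1.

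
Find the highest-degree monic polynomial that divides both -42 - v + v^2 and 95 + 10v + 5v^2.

1

By polynomial division,
  v^2 - v - 42 = (1/5)(5v^2 + 10v + 95) + (-3v - 61)
  5v^2 + 10v + 95 = (-(5/3)v + 275/9)(-3v - 61) + (17630/9)
  -3v - 61 = (-(27/17630)v - 549/17630)(17630/9) + (0)
The last nonzero remainder is the constant 17630/9, so the polynomials are coprime and gcd = 1.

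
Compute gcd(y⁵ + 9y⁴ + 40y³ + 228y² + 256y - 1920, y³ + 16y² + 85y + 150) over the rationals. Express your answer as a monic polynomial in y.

y² + 11y + 30

Apply the Euclidean algorithm:
  y⁵ + 9y⁴ + 40y³ + 228y² + 256y - 1920 = (y² - 7y + 67)(y³ + 16y² + 85y + 150) + (-399y² - 4389y - 11970)
  y³ + 16y² + 85y + 150 = (-(1/399)y - 5/399)(-399y² - 4389y - 11970) + (0)
Last nonzero remainder: -399y² - 4389y - 11970. Dividing through by -399 gives the monic gcd y² + 11y + 30.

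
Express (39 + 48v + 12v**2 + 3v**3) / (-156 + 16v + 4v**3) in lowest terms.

(3 + 3v)/(-12 + 4v)

Repeated division with remainder:
  3v**3 + 12v**2 + 48v + 39 = (3/4)(4v**3 + 16v - 156) + (12v**2 + 36v + 156)
  4v**3 + 16v - 156 = ((1/3)v - 1)(12v**2 + 36v + 156) + (0)
Last nonzero remainder: 12v**2 + 36v + 156. Dividing through by 12 gives the monic gcd v**2 + 3v + 13.
Cancel v**2 + 3v + 13 from numerator and denominator to get the reduced form.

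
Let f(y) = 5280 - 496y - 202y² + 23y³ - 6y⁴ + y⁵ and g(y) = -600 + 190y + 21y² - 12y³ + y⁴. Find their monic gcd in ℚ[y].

120 - 14y - 7y² + y³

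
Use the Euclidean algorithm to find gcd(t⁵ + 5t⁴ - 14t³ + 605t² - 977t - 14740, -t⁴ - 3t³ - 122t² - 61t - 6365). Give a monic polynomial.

t² - 5t + 67

By polynomial division,
  t⁵ + 5t⁴ - 14t³ + 605t² - 977t - 14740 = (-t - 2)(-t⁴ - 3t³ - 122t² - 61t - 6365) + (-142t³ + 300t² - 7464t - 27470)
  -t⁴ - 3t³ - 122t² - 61t - 6365 = ((1/142)t + 363/10082)(-142t³ + 300t² - 7464t - 27470) + (-(404480/5041)t² + (2022400/5041)t - 27100160/5041)
  -142t³ + 300t² - 7464t - 27470 = ((357911/202240)t + 206681/40448)(-(404480/5041)t² + (2022400/5041)t - 27100160/5041) + (0)
Last nonzero remainder: -(404480/5041)t² + (2022400/5041)t - 27100160/5041. Dividing through by -404480/5041 gives the monic gcd t² - 5t + 67.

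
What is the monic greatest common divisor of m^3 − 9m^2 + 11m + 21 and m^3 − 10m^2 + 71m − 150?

Apply the Euclidean algorithm:
  m^3 − 9m^2 + 11m + 21 = (m^3 − 10m^2 + 71m − 150) + (m^2 − 60m + 171)
  m^3 − 10m^2 + 71m − 150 = (m + 50)(m^2 − 60m + 171) + (2900m − 8700)
  m^2 − 60m + 171 = ((1/2900)m − 57/2900)(2900m − 8700) + (0)
Last nonzero remainder: 2900m − 8700. Dividing through by 2900 gives the monic gcd m − 3.

m − 3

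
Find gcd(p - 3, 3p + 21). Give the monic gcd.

Repeated division with remainder:
  p - 3 = (1/3)(3p + 21) + (-10)
  3p + 21 = (-(3/10)p - 21/10)(-10) + (0)
The last nonzero remainder is the constant -10, so the polynomials are coprime and gcd = 1.

1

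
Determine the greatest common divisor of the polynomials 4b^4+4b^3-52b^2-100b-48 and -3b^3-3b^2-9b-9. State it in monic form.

b+1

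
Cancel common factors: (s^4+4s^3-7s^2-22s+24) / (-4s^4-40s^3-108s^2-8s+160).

Repeated division with remainder:
  s^4+4s^3-7s^2-22s+24 = (-1/4)(-4s^4-40s^3-108s^2-8s+160) + (-6s^3-34s^2-24s+64)
  -4s^4-40s^3-108s^2-8s+160 = ((2/3)s+26/9)(-6s^3-34s^2-24s+64) + ((56/9)s^2+(56/3)s-224/9)
  -6s^3-34s^2-24s+64 = (-(27/28)s-18/7)((56/9)s^2+(56/3)s-224/9) + (0)
Last nonzero remainder: (56/9)s^2+(56/3)s-224/9. Dividing through by 56/9 gives the monic gcd s^2+3s-4.
Cancel s^2+3s-4 from numerator and denominator to get the reduced form.

(-s^2-s+6)/(4s^2+28s+40)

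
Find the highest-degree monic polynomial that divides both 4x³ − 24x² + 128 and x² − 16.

x − 4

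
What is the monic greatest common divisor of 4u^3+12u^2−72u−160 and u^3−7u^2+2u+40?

By polynomial division,
  4u^3+12u^2−72u−160 = (4)(u^3−7u^2+2u+40) + (40u^2−80u−320)
  u^3−7u^2+2u+40 = ((1/40)u−1/8)(40u^2−80u−320) + (0)
Last nonzero remainder: 40u^2−80u−320. Dividing through by 40 gives the monic gcd u^2−2u−8.

u^2−2u−8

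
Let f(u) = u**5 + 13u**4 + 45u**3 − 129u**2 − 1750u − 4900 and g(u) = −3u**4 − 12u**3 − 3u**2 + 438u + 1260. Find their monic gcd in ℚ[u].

By polynomial division,
  u**5 + 13u**4 + 45u**3 − 129u**2 − 1750u − 4900 = (−(1/3)u − 3)(−3u**4 − 12u**3 − 3u**2 + 438u + 1260) + (8u**3 + 8u**2 − 16u − 1120)
  −3u**4 − 12u**3 − 3u**2 + 438u + 1260 = (−(3/8)u − 9/8)(8u**3 + 8u**2 − 16u − 1120) + (0)
Last nonzero remainder: 8u**3 + 8u**2 − 16u − 1120. Dividing through by 8 gives the monic gcd u**3 + u**2 − 2u − 140.

u**3 + u**2 − 2u − 140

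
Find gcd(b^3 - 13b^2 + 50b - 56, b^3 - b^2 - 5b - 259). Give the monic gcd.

b - 7

Apply the Euclidean algorithm:
  b^3 - 13b^2 + 50b - 56 = (b^3 - b^2 - 5b - 259) + (-12b^2 + 55b + 203)
  b^3 - b^2 - 5b - 259 = (-(1/12)b - 43/144)(-12b^2 + 55b + 203) + ((4081/144)b - 28567/144)
  -12b^2 + 55b + 203 = (-(1728/4081)b - 4176/4081)((4081/144)b - 28567/144) + (0)
Last nonzero remainder: (4081/144)b - 28567/144. Dividing through by 4081/144 gives the monic gcd b - 7.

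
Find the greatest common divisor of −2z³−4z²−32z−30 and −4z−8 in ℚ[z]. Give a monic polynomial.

1

Apply the Euclidean algorithm:
  −2z³−4z²−32z−30 = ((1/2)z²+8)(−4z−8) + (34)
  −4z−8 = (−(2/17)z−4/17)(34) + (0)
The last nonzero remainder is the constant 34, so the polynomials are coprime and gcd = 1.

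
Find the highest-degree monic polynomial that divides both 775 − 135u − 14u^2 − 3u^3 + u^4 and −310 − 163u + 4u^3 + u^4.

Repeated division with remainder:
  u^4 − 3u^3 − 14u^2 − 135u + 775 = (u^4 + 4u^3 − 163u − 310) + (−7u^3 − 14u^2 + 28u + 1085)
  u^4 + 4u^3 − 163u − 310 = (−(1/7)u − 2/7)(−7u^3 − 14u^2 + 28u + 1085) + (0)
Last nonzero remainder: −7u^3 − 14u^2 + 28u + 1085. Dividing through by −7 gives the monic gcd u^3 + 2u^2 − 4u − 155.

−155 − 4u + 2u^2 + u^3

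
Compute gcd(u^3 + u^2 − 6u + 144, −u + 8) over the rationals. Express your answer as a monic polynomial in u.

Apply the Euclidean algorithm:
  u^3 + u^2 − 6u + 144 = (−u^2 − 9u − 66)(−u + 8) + (672)
  −u + 8 = (−(1/672)u + 1/84)(672) + (0)
The last nonzero remainder is the constant 672, so the polynomials are coprime and gcd = 1.

1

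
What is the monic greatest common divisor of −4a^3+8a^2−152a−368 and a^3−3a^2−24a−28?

a+2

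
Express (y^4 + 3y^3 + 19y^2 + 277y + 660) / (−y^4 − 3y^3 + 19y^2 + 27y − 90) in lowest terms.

(−y^2 + 5y − 44)/(y^2 − 5y + 6)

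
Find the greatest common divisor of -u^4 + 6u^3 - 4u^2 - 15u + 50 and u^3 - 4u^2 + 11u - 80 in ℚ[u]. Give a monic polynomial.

By polynomial division,
  -u^4 + 6u^3 - 4u^2 - 15u + 50 = (-u + 2)(u^3 - 4u^2 + 11u - 80) + (15u^2 - 117u + 210)
  u^3 - 4u^2 + 11u - 80 = ((1/15)u + 19/75)(15u^2 - 117u + 210) + ((666/25)u - 666/5)
  15u^2 - 117u + 210 = ((125/222)u - 175/111)((666/25)u - 666/5) + (0)
Last nonzero remainder: (666/25)u - 666/5. Dividing through by 666/25 gives the monic gcd u - 5.

u - 5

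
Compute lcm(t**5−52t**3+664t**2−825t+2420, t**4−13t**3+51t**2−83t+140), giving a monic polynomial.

t**7−12t**6−17t**5+1288t**4−10613t**3+35560t**2−57915t+84700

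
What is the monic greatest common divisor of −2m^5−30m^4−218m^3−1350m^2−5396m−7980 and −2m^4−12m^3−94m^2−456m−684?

m^3+3m^2+38m+114

Repeated division with remainder:
  −2m^5−30m^4−218m^3−1350m^2−5396m−7980 = (m+9)(−2m^4−12m^3−94m^2−456m−684) + (−16m^3−48m^2−608m−1824)
  −2m^4−12m^3−94m^2−456m−684 = ((1/8)m+3/8)(−16m^3−48m^2−608m−1824) + (0)
Last nonzero remainder: −16m^3−48m^2−608m−1824. Dividing through by −16 gives the monic gcd m^3+3m^2+38m+114.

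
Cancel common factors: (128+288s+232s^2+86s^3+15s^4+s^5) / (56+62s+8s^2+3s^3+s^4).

Euclidean algorithm in ℚ[s]:
  s^5+15s^4+86s^3+232s^2+288s+128 = (s+12)(s^4+3s^3+8s^2+62s+56) + (42s^3+74s^2-512s-544)
  s^4+3s^3+8s^2+62s+56 = ((1/42)s+13/441)(42s^3+74s^2-512s-544) + ((7942/441)s^2+(39710/441)s+31768/441)
  42s^3+74s^2-512s-544 = ((9261/3971)s-29988/3971)((7942/441)s^2+(39710/441)s+31768/441) + (0)
Last nonzero remainder: (7942/441)s^2+(39710/441)s+31768/441. Dividing through by 7942/441 gives the monic gcd s^2+5s+4.
Cancel s^2+5s+4 from numerator and denominator to get the reduced form.

(32+32s+10s^2+s^3)/(14-2s+s^2)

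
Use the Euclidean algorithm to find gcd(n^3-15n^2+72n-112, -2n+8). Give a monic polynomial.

By polynomial division,
  n^3-15n^2+72n-112 = (-(1/2)n^2+(11/2)n-14)(-2n+8) + (0)
Last nonzero remainder: -2n+8. Dividing through by -2 gives the monic gcd n-4.

n-4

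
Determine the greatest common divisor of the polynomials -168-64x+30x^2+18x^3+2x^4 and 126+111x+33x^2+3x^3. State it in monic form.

42+37x+11x^2+x^3

Repeated division with remainder:
  2x^4+18x^3+30x^2-64x-168 = ((2/3)x-4/3)(3x^3+33x^2+111x+126) + (0)
Last nonzero remainder: 3x^3+33x^2+111x+126. Dividing through by 3 gives the monic gcd x^3+11x^2+37x+42.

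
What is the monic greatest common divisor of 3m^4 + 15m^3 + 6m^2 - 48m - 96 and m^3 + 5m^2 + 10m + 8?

m^2 + 3m + 4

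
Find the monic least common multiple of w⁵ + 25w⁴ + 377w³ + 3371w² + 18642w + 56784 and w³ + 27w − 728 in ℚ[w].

w⁶ + 17w⁵ + 177w⁴ + 355w³ − 8326w² − 92352w − 454272

Euclidean algorithm in ℚ[w]:
  w⁵ + 25w⁴ + 377w³ + 3371w² + 18642w + 56784 = (w² + 25w + 350)(w³ + 27w − 728) + (3424w² + 27392w + 311584)
  w³ + 27w − 728 = ((1/3424)w − 1/428)(3424w² + 27392w + 311584) + (0)
Last nonzero remainder: 3424w² + 27392w + 311584. Dividing through by 3424 gives the monic gcd w² + 8w + 91.
Then lcm(f, g) = f·g / gcd(f, g); expanding and making the result monic gives the answer.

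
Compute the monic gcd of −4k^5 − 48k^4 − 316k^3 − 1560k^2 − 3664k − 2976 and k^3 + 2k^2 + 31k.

By polynomial division,
  −4k^5 − 48k^4 − 316k^3 − 1560k^2 − 3664k − 2976 = (−4k^2 − 40k − 112)(k^3 + 2k^2 + 31k) + (−96k^2 − 192k − 2976)
  k^3 + 2k^2 + 31k = (−(1/96)k)(−96k^2 − 192k − 2976) + (0)
Last nonzero remainder: −96k^2 − 192k − 2976. Dividing through by −96 gives the monic gcd k^2 + 2k + 31.

k^2 + 2k + 31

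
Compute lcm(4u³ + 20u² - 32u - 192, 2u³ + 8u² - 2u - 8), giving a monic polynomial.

By polynomial division,
  4u³ + 20u² - 32u - 192 = (2)(2u³ + 8u² - 2u - 8) + (4u² - 28u - 176)
  2u³ + 8u² - 2u - 8 = ((1/2)u + 11/2)(4u² - 28u - 176) + (240u + 960)
  4u² - 28u - 176 = ((1/60)u - 11/60)(240u + 960) + (0)
Last nonzero remainder: 240u + 960. Dividing through by 240 gives the monic gcd u + 4.
Then lcm(f, g) = f·g / gcd(f, g); expanding and making the result monic gives the answer.

u⁵ + 5u⁴ - 9u³ - 53u² + 8u + 48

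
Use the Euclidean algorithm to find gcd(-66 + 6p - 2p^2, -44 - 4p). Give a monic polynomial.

1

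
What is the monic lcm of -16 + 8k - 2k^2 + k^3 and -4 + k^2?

By polynomial division,
  k^3 - 2k^2 + 8k - 16 = (k - 2)(k^2 - 4) + (12k - 24)
  k^2 - 4 = ((1/12)k + 1/6)(12k - 24) + (0)
Last nonzero remainder: 12k - 24. Dividing through by 12 gives the monic gcd k - 2.
Then lcm(f, g) = f·g / gcd(f, g); expanding and making the result monic gives the answer.

-32 + 4k^2 + k^4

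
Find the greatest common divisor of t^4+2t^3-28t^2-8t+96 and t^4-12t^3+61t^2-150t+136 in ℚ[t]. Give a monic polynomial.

t^2-6t+8

Repeated division with remainder:
  t^4+2t^3-28t^2-8t+96 = (t^4-12t^3+61t^2-150t+136) + (14t^3-89t^2+142t-40)
  t^4-12t^3+61t^2-150t+136 = ((1/14)t-79/196)(14t^3-89t^2+142t-40) + ((2937/196)t^2-(8811/98)t+5874/49)
  14t^3-89t^2+142t-40 = ((2744/2937)t-980/2937)((2937/196)t^2-(8811/98)t+5874/49) + (0)
Last nonzero remainder: (2937/196)t^2-(8811/98)t+5874/49. Dividing through by 2937/196 gives the monic gcd t^2-6t+8.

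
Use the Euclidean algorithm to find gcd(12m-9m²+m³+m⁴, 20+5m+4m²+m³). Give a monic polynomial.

4+m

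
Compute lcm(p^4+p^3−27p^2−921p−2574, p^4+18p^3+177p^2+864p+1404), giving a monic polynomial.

p^5+7p^4−21p^3−1083p^2−8100p−15444

Apply the Euclidean algorithm:
  p^4+p^3−27p^2−921p−2574 = (p^4+18p^3+177p^2+864p+1404) + (−17p^3−204p^2−1785p−3978)
  p^4+18p^3+177p^2+864p+1404 = (−(1/17)p−6/17)(−17p^3−204p^2−1785p−3978) + (0)
Last nonzero remainder: −17p^3−204p^2−1785p−3978. Dividing through by −17 gives the monic gcd p^3+12p^2+105p+234.
Then lcm(f, g) = f·g / gcd(f, g); expanding and making the result monic gives the answer.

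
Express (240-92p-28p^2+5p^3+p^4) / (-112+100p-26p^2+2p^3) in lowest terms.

Euclidean algorithm in ℚ[p]:
  p^4+5p^3-28p^2-92p+240 = ((1/2)p+9)(2p^3-26p^2+100p-112) + (156p^2-936p+1248)
  2p^3-26p^2+100p-112 = ((1/78)p-7/78)(156p^2-936p+1248) + (0)
Last nonzero remainder: 156p^2-936p+1248. Dividing through by 156 gives the monic gcd p^2-6p+8.
Cancel p^2-6p+8 from numerator and denominator to get the reduced form.

(30+11p+p^2)/(-14+2p)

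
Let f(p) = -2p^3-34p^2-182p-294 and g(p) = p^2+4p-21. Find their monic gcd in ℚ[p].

Apply the Euclidean algorithm:
  -2p^3-34p^2-182p-294 = (-2p-26)(p^2+4p-21) + (-120p-840)
  p^2+4p-21 = (-(1/120)p+1/40)(-120p-840) + (0)
Last nonzero remainder: -120p-840. Dividing through by -120 gives the monic gcd p+7.

p+7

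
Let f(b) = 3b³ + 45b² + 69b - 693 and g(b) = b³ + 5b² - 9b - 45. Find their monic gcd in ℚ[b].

b - 3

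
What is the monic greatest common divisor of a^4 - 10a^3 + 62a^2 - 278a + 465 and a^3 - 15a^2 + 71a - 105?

a^2 - 8a + 15

Repeated division with remainder:
  a^4 - 10a^3 + 62a^2 - 278a + 465 = (a + 5)(a^3 - 15a^2 + 71a - 105) + (66a^2 - 528a + 990)
  a^3 - 15a^2 + 71a - 105 = ((1/66)a - 7/66)(66a^2 - 528a + 990) + (0)
Last nonzero remainder: 66a^2 - 528a + 990. Dividing through by 66 gives the monic gcd a^2 - 8a + 15.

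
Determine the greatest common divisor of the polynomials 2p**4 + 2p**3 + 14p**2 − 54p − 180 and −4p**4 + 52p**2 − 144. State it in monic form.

By polynomial division,
  2p**4 + 2p**3 + 14p**2 − 54p − 180 = (−1/2)(−4p**4 + 52p**2 − 144) + (2p**3 + 40p**2 − 54p − 252)
  −4p**4 + 52p**2 − 144 = (−2p + 40)(2p**3 + 40p**2 − 54p − 252) + (−1656p**2 + 1656p + 9936)
  2p**3 + 40p**2 − 54p − 252 = (−(1/828)p − 7/276)(−1656p**2 + 1656p + 9936) + (0)
Last nonzero remainder: −1656p**2 + 1656p + 9936. Dividing through by −1656 gives the monic gcd p**2 − p − 6.

p**2 − p − 6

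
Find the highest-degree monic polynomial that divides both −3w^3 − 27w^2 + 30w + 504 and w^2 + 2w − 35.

w + 7

Apply the Euclidean algorithm:
  −3w^3 − 27w^2 + 30w + 504 = (−3w − 21)(w^2 + 2w − 35) + (−33w − 231)
  w^2 + 2w − 35 = (−(1/33)w + 5/33)(−33w − 231) + (0)
Last nonzero remainder: −33w − 231. Dividing through by −33 gives the monic gcd w + 7.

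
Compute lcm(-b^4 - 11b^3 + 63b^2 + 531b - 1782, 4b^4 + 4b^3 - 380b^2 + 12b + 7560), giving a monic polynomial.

b^6 + 9b^5 - 120b^4 - 790b^3 + 5049b^2 + 15021b - 62370

Euclidean algorithm in ℚ[b]:
  -b^4 - 11b^3 + 63b^2 + 531b - 1782 = (-1/4)(4b^4 + 4b^3 - 380b^2 + 12b + 7560) + (-10b^3 - 32b^2 + 534b + 108)
  4b^4 + 4b^3 - 380b^2 + 12b + 7560 = (-(2/5)b + 22/25)(-10b^3 - 32b^2 + 534b + 108) + (-(3456/25)b^2 - (10368/25)b + 186624/25)
  -10b^3 - 32b^2 + 534b + 108 = ((125/1728)b + 25/1728)(-(3456/25)b^2 - (10368/25)b + 186624/25) + (0)
Last nonzero remainder: -(3456/25)b^2 - (10368/25)b + 186624/25. Dividing through by -3456/25 gives the monic gcd b^2 + 3b - 54.
Then lcm(f, g) = f·g / gcd(f, g); expanding and making the result monic gives the answer.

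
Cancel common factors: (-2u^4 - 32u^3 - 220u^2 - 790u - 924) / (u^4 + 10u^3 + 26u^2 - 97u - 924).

Euclidean algorithm in ℚ[u]:
  -2u^4 - 32u^3 - 220u^2 - 790u - 924 = (-2)(u^4 + 10u^3 + 26u^2 - 97u - 924) + (-12u^3 - 168u^2 - 984u - 2772)
  u^4 + 10u^3 + 26u^2 - 97u - 924 = (-(1/12)u + 1/3)(-12u^3 - 168u^2 - 984u - 2772) + (0)
Last nonzero remainder: -12u^3 - 168u^2 - 984u - 2772. Dividing through by -12 gives the monic gcd u^3 + 14u^2 + 82u + 231.
Cancel u^3 + 14u^2 + 82u + 231 from numerator and denominator to get the reduced form.

(-2u - 4)/(u - 4)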